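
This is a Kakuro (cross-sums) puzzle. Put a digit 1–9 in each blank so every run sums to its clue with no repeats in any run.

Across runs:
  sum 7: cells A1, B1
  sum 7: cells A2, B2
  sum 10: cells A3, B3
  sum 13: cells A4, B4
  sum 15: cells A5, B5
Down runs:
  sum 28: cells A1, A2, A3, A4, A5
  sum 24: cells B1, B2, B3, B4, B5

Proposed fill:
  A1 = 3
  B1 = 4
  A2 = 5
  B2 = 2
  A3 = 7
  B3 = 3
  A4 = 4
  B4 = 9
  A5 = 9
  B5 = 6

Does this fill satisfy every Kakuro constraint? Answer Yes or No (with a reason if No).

Yes

Across: 3+4=7; 5+2=7; 7+3=10; 4+9=13; 9+6=15. Down: 3+5+7+4+9=28; 4+2+3+9+6=24. No digit repeats within any run.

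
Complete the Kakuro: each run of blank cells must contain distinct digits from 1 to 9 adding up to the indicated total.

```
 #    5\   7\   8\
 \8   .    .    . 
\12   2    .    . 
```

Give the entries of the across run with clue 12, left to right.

2 3 7

R1C1 = 5 − 2 = 3 completes the 5 down.
R1C3 = 1: the only remaining digit allowed by both the 8 across and the 8 down.
R2C3 = 8 − 1 = 7 completes the 8 down.
R1C2 = 8 − 4 = 4 completes the 8 across.
R2C2 = 12 − 9 = 3 completes the 12 across.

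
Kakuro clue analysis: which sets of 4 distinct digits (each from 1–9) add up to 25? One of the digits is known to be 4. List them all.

4 distinct digits from 1–9 sum between 10 and 30.
Keeping only sets containing 4.

{4,5,7,9}; {4,6,7,8}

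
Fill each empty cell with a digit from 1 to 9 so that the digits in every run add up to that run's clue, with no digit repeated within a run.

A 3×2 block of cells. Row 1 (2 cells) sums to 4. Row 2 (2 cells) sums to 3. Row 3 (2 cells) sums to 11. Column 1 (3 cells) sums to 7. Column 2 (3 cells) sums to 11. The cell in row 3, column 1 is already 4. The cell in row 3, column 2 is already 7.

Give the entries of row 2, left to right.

2, 1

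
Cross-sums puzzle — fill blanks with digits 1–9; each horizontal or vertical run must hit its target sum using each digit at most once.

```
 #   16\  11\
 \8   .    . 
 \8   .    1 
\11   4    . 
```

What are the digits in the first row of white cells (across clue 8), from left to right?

R2C1 = 8 − 1 = 7 completes the 8 across.
R3C2 = 11 − 4 = 7 completes the 11 across.
R1C1 = 16 − 11 = 5 completes the 16 down.
R1C2 = 8 − 5 = 3 completes the 8 across.

5 3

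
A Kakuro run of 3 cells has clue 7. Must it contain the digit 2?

Yes

The only way to make 7 from 3 distinct digits is {1,2,4}, which contains 2.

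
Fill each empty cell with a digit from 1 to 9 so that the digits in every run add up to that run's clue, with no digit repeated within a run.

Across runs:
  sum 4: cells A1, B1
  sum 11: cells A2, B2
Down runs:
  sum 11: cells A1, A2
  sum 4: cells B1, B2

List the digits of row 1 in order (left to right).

4 in 2 cells must be {1,3}.
The 4 across and the 11 down share only 3, so A1 = 3.
B1 = 4 − 3 = 1 completes the 4 across.
A2 = 11 − 3 = 8 completes the 11 down.
B2 = 11 − 8 = 3 completes the 11 across.

3 1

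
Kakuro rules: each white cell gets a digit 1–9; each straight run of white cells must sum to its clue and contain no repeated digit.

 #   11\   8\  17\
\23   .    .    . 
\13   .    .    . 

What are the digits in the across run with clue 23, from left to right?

23 in 3 cells must be {6,8,9}; 17 in 2 cells must be {8,9}.
The 23 across and the 8 down share only 6, so R1C2 = 6.
R2C2 = 8 − 6 = 2 completes the 8 down.
Given what's placed, R2C3 must be 8 to fit the 13 across and 17 down.
R1C3 = 17 − 8 = 9 completes the 17 down.
R2C1 = 13 − 10 = 3 completes the 13 across.
R1C1 = 23 − 15 = 8 completes the 23 across.

8, 6, 9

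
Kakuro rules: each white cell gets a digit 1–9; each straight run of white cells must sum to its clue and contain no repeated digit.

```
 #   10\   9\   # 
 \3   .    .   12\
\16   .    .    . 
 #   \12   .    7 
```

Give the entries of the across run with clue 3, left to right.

2 1

3 in 2 cells must be {1,2}.
R2C3 = 12 − 7 = 5 completes the 12 down.
R3C2 = 12 − 7 = 5 completes the 12 across.
Given what's placed, R1C2 must be 1 to fit the 3 across and 9 down.
R2C2 = 9 − 6 = 3 completes the 9 down.
R1C1 = 3 − 1 = 2 completes the 3 across.
R2C1 = 16 − 8 = 8 completes the 16 across.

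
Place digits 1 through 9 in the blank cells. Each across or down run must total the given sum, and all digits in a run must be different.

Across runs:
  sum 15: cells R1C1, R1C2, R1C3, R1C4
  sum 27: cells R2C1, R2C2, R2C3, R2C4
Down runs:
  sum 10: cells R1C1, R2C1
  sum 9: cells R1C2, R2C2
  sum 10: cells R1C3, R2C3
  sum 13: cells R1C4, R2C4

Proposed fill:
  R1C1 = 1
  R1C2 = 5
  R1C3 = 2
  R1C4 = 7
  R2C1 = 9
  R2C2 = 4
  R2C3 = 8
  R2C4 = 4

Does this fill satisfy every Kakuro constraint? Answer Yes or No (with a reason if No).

No — the across run R2C1–R2C4 sums to 25, not 27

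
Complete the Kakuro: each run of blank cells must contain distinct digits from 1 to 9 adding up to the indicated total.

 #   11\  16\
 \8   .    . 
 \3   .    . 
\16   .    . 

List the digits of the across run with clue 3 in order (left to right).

3 in 2 cells must be {1,2}; 16 in 2 cells must be {7,9}.
The 16 across and the 11 down share only 7, so R3C1 = 7.
R3C2 = 16 − 7 = 9 completes the 16 across.
Given what's placed, R2C1 must be 1 to fit the 3 across and 11 down.
R2C2 = 3 − 1 = 2 completes the 3 across.
R1C1 = 11 − 8 = 3 completes the 11 down.
R1C2 = 8 − 3 = 5 completes the 8 across.

1 2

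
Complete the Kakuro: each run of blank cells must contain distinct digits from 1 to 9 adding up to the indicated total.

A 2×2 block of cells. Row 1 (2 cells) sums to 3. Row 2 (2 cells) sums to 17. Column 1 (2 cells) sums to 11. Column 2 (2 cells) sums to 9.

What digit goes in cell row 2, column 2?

8

3 in 2 cells must be {1,2}; 17 in 2 cells must be {8,9}.
The 3 across and the 11 down share only 2, so (1,1) = 2.
(1,2) = 3 − 2 = 1 completes the 3 across.
(2,1) = 11 − 2 = 9 completes the 11 down.
(2,2) = 17 − 9 = 8 completes the 17 across.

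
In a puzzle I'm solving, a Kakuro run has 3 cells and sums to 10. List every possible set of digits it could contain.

{1,2,7}; {1,3,6}; {1,4,5}; {2,3,5}

3 distinct digits from 1–9 sum between 6 and 24.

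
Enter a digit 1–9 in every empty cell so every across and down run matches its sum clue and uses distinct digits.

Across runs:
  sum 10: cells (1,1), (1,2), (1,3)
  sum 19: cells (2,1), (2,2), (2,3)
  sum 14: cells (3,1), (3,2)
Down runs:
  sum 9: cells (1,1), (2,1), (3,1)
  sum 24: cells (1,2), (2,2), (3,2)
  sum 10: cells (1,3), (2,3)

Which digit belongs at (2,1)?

2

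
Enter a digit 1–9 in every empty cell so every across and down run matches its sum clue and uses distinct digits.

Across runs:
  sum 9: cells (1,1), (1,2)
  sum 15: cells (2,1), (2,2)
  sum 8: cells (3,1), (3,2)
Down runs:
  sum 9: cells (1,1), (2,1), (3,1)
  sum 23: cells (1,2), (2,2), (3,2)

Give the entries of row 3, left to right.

2, 6

23 in 3 cells must be {6,8,9}.
The 15 across and the 9 down share only 6, so (2,1) = 6.
(2,2) = 15 − 6 = 9 completes the 15 across.
Given what's placed, (3,2) must be 6 to fit the 8 across and 23 down.
(1,2) = 23 − 15 = 8 completes the 23 down.
(3,1) = 8 − 6 = 2 completes the 8 across.
(1,1) = 9 − 8 = 1 completes the 9 across.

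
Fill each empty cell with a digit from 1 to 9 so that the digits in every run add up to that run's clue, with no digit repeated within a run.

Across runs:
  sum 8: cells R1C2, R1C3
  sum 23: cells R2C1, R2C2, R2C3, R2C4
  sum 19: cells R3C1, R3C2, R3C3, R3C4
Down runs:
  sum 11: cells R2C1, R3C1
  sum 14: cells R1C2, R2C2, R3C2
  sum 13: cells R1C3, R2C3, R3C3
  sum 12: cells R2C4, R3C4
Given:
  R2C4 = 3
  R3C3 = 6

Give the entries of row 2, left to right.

8, 7, 5, 3

R3C4 = 12 − 3 = 9 completes the 12 down.
Given what's placed, R3C1 must be 3 to fit the 19 across and 11 down.
R3C2 = 19 − 18 = 1 completes the 19 across.
R2C1 = 11 − 3 = 8 completes the 11 down.
Given what's placed, R2C3 must be 5 to fit the 23 across and 13 down.
R1C3 = 13 − 11 = 2 completes the 13 down.
R2C2 = 23 − 16 = 7 completes the 23 across.
R1C2 = 8 − 2 = 6 completes the 8 across.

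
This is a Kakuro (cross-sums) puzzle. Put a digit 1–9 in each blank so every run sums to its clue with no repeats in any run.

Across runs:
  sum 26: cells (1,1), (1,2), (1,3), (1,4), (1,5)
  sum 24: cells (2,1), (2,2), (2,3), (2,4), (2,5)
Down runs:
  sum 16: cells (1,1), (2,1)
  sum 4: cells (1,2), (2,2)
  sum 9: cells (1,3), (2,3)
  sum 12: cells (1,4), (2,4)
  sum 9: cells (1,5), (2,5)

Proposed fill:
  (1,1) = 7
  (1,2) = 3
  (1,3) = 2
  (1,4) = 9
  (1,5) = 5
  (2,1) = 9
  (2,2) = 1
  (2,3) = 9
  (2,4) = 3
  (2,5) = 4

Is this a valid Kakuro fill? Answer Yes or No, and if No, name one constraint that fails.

No — the across run (2,1)–(2,5) sums to 26, not 24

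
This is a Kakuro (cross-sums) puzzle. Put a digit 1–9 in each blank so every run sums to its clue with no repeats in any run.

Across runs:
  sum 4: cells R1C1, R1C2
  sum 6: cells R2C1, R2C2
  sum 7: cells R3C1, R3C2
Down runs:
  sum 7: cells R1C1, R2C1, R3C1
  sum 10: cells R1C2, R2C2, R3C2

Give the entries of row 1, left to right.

1, 3

4 in 2 cells must be {1,3}; 7 in 3 cells must be {1,2,4}.
The 4 across and the 7 down share only 1, so R1C1 = 1.
R1C2 = 4 − 1 = 3 completes the 4 across.
Nothing is forced directly, so branch on R2C1, whose candidates are 2 or 4. If R2C1 = 2: then R2C2 would have to be in {4} for the 6 across but in {1,2,5,6} for the 10 down — contradiction. So R2C1 = 4.
R2C2 = 6 − 4 = 2 completes the 6 across.
R3C1 = 7 − 5 = 2 completes the 7 down.
R3C2 = 7 − 2 = 5 completes the 7 across.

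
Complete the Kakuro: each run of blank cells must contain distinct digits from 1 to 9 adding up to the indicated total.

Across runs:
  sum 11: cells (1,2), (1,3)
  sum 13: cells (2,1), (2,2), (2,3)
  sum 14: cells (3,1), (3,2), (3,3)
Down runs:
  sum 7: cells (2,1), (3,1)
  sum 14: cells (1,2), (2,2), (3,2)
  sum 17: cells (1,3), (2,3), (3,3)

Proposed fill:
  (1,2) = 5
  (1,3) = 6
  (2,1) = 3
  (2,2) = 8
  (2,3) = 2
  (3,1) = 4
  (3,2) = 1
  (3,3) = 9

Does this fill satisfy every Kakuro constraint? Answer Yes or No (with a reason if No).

Across: 5+6=11; 3+8+2=13; 4+1+9=14. Down: 3+4=7; 5+8+1=14; 6+2+9=17. No digit repeats within any run.

Yes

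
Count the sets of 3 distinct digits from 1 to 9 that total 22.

3 distinct digits from 1–9 sum between 6 and 24.
Enumerating: {5,8,9}, {6,7,9}.

2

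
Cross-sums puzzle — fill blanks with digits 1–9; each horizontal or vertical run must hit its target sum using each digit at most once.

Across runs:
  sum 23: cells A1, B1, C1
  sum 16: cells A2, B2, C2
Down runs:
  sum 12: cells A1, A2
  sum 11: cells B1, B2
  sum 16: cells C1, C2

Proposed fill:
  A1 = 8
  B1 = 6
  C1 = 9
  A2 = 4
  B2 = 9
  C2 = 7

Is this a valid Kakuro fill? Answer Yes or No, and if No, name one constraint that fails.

No — the down run B1–B2 sums to 15, not 11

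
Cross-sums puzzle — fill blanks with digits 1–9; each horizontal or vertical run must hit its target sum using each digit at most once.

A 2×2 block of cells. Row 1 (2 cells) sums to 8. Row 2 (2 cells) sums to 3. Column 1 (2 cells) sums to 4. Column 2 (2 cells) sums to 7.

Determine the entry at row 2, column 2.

2

3 in 2 cells must be {1,2}; 4 in 2 cells must be {1,3}.
The 3 across and the 4 down share only 1, so (2,1) = 1.
(2,2) = 3 − 1 = 2 completes the 3 across.
(1,1) = 4 − 1 = 3 completes the 4 down.
(1,2) = 8 − 3 = 5 completes the 8 across.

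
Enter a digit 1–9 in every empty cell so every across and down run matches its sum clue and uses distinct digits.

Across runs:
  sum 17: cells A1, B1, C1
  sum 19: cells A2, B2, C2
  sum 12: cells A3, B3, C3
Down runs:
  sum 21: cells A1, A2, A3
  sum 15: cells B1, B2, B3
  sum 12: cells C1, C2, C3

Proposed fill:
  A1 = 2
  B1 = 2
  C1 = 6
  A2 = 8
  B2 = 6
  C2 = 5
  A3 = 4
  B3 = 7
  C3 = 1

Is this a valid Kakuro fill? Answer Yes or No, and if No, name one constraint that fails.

No — the down run A1–A3 sums to 14, not 21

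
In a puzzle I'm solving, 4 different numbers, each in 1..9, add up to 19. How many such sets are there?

4 distinct digits from 1–9 sum between 10 and 30.

11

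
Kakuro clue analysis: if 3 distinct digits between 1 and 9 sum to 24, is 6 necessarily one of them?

The only way to make 24 from 3 distinct digits is {7,8,9}, which does not contain 6.

No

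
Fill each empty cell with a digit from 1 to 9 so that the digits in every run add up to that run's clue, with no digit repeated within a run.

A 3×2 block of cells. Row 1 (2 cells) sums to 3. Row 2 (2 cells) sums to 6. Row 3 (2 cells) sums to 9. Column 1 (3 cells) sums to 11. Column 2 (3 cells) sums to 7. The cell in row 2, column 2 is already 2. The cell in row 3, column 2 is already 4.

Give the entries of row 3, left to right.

5 4

3 in 2 cells must be {1,2}; 7 in 3 cells must be {1,2,4}.
(1,2) = 7 − 6 = 1 completes the 7 down.
(2,1) = 6 − 2 = 4 completes the 6 across.
(3,1) = 9 − 4 = 5 completes the 9 across.
(1,1) = 3 − 1 = 2 completes the 3 across.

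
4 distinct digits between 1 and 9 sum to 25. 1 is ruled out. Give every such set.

4 distinct digits from 1–9 sum between 10 and 30.
Dropping sets that contain 1.

{2,6,8,9}; {3,5,8,9}; {3,6,7,9}; {4,5,7,9}; {4,6,7,8}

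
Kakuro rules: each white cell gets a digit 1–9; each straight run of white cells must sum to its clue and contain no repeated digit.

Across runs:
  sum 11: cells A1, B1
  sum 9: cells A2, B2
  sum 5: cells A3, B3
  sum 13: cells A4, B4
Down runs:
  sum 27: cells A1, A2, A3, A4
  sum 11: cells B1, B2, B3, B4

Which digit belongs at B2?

11 in 4 cells must be {1,2,3,5}.
Only 5 fits B4 under both its across sum 13 and down sum 11.
A4 = 13 − 5 = 8 completes the 13 across.
Nothing is forced directly, so branch on B1, whose candidates are 2 or 3. If B1 = 3: then A1 would have to be in {8} for the 11 across but in {3,4,6,7,9} for the 27 down — contradiction. So B1 = 2.
A1 = 11 − 2 = 9 completes the 11 across.
No cell is forced outright now. B2 can only be 1 or 3 (the digits allowed by both its 9 across and its 11 down). If B2 = 1: then A2 would have to be in {8} for the 9 across but in {3,4,6,7} for the 27 down — contradiction. So B2 = 3.

3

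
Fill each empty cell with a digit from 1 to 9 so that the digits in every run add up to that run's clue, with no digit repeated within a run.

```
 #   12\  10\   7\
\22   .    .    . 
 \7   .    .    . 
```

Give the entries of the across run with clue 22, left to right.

8 9 5

7 in 3 cells must be {1,2,4}.
The 7 across and the 12 down share only 4, so R2C1 = 4.
R1C1 = 12 − 4 = 8 completes the 12 down.
Given what's placed, R1C2 must be 9 to fit the 22 across and 10 down.
R1C3 = 22 − 17 = 5 completes the 22 across.
R2C2 = 10 − 9 = 1 completes the 10 down.
R2C3 = 7 − 5 = 2 completes the 7 across.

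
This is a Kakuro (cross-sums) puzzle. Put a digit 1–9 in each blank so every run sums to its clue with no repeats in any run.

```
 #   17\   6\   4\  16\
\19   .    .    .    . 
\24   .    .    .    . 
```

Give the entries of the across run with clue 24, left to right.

17 in 2 cells must be {8,9}; 4 in 2 cells must be {1,3}; 16 in 2 cells must be {7,9}.
Nothing is forced directly, so branch on R1C4, whose candidates are 7 or 9. If R1C4 = 9: then R1C1 would have to be in {1,2,3,4,5,6,7} for the 19 across but in {8,9} for the 17 down — contradiction. So R1C4 = 7.
R2C4 = 16 − 7 = 9 completes the 16 down.
Given what's placed, R2C1 must be 8 to fit the 24 across and 17 down.
R1C1 = 17 − 8 = 9 completes the 17 down.
R1C3 = 1: the only remaining digit allowed by both the 19 across and the 4 down.
R2C3 = 4 − 1 = 3 completes the 4 down.
R1C2 = 19 − 17 = 2 completes the 19 across.
R2C2 = 24 − 20 = 4 completes the 24 across.

8 4 3 9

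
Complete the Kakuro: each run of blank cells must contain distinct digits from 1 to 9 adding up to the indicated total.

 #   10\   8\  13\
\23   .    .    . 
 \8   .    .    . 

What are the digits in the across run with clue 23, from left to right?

23 in 3 cells must be {6,8,9}.
The 23 across and the 8 down share only 6, so R1C2 = 6.
R2C2 = 8 − 6 = 2 completes the 8 down.
Given what's placed, R2C3 must be 5 to fit the 8 across and 13 down.
R1C3 = 13 − 5 = 8 completes the 13 down.
R2C1 = 8 − 7 = 1 completes the 8 across.
R1C1 = 23 − 14 = 9 completes the 23 across.

9 6 8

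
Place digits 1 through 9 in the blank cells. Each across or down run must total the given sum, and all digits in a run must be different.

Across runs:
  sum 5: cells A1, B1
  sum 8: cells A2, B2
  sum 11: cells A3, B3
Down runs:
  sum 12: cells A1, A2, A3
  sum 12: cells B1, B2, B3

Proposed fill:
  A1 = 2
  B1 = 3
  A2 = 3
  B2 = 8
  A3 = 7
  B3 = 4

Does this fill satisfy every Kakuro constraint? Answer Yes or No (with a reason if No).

No — the across run A2–B2 sums to 11, not 8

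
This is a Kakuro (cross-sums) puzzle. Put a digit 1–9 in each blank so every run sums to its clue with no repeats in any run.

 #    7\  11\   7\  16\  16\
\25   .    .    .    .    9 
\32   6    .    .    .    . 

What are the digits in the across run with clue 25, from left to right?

1 3 5 7 9

16 in 2 cells must be {7,9}.
R1C1 = 7 − 6 = 1 completes the 7 down.
R1C4 = 7: the only remaining digit allowed by both the 25 across and the 16 down.
R2C4 = 16 − 7 = 9 completes the 16 down.
R2C5 = 16 − 9 = 7 completes the 16 down.
Given what's placed, R2C3 must be 2 to fit the 32 across and 7 down.
R1C3 = 7 − 2 = 5 completes the 7 down.
R2C2 = 32 − 24 = 8 completes the 32 across.
R1C2 = 25 − 22 = 3 completes the 25 across.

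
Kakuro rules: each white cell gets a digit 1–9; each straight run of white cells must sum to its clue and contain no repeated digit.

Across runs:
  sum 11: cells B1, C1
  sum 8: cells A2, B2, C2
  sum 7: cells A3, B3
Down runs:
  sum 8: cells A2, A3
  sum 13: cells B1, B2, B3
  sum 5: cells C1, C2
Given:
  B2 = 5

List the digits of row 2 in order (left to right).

2 5 1

No cell is forced outright now. A2 can only be 1 or 2 (the digits allowed by both its 8 across and its 8 down). If A2 = 1: that forces C2 = 2, after which A3 would have to be in {1,2,3,4,5,6} for the 7 across but in {7} for the 8 down — contradiction. So A2 = 2.
C2 = 8 − 7 = 1 completes the 8 across.
A3 = 8 − 2 = 6 completes the 8 down.
B3 = 7 − 6 = 1 completes the 7 across.
B1 = 13 − 6 = 7 completes the 13 down.
C1 = 11 − 7 = 4 completes the 11 across.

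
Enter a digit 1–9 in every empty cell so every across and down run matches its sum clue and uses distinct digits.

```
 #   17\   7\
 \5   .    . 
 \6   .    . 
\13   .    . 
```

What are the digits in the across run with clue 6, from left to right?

7 in 3 cells must be {1,2,4}.
The 13 across and the 7 down share only 4, so R3C2 = 4.
R3C1 = 13 − 4 = 9 completes the 13 across.
Nothing is forced directly, so branch on R1C2, whose candidates are 1 or 2. If R1C2 = 1: then R1C1 would have to be in {4} for the 5 across but in {1,2,3,5,6,7} for the 17 down — contradiction. So R1C2 = 2.
R1C1 = 5 − 2 = 3 completes the 5 across.
R2C1 = 17 − 12 = 5 completes the 17 down.
R2C2 = 6 − 5 = 1 completes the 6 across.

5 1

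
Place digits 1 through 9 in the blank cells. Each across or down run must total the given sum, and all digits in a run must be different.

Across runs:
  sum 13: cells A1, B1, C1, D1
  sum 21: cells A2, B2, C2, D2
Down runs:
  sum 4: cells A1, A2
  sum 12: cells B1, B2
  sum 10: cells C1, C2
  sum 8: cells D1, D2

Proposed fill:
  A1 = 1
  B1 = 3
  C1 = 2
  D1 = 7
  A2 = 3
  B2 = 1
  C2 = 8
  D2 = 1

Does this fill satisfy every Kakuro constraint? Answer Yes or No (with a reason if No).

No — the down run B1–B2 sums to 4, not 12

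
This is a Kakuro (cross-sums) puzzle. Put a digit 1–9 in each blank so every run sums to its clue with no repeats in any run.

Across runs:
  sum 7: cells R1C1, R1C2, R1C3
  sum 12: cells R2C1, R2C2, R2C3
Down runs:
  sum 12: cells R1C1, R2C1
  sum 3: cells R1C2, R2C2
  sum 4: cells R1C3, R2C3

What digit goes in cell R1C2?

2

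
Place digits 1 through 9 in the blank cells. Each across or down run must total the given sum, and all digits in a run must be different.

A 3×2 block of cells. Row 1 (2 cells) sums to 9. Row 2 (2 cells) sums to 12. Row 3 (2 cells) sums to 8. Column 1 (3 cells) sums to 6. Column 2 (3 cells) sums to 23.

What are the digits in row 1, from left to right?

1 8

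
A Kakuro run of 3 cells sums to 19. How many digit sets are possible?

5

3 distinct digits from 1–9 sum between 6 and 24.
Enumerating: {2,8,9}, {3,7,9}, {4,6,9}, {4,7,8}, {5,6,8}.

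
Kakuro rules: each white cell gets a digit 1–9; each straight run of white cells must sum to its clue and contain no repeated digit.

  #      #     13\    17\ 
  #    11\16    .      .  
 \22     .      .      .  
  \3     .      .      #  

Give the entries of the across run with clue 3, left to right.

16 in 2 cells must be {7,9}; 3 in 2 cells must be {1,2}; 17 in 2 cells must be {8,9}.
The 16 across and the 17 down share only 9, so R1C3 = 9.
R2C3 = 17 − 9 = 8 completes the 17 down.
Intersecting the 3 across with the 11 down forces R3C1 = 2.
R3C2 = 3 − 2 = 1 completes the 3 across.
R1C2 = 16 − 9 = 7 completes the 16 across.
R2C1 = 11 − 2 = 9 completes the 11 down.
R2C2 = 22 − 17 = 5 completes the 22 across.

2, 1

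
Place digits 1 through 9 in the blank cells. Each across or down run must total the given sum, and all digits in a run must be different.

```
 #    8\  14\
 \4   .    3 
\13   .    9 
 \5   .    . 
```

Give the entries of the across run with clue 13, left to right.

4 9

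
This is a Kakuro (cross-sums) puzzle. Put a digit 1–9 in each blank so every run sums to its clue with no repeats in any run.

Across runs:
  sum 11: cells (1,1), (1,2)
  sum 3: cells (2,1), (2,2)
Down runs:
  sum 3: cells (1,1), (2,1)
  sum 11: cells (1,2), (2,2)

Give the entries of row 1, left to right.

2 9

3 in 2 cells must be {1,2}.
The 11 across and the 3 down share only 2, so (1,1) = 2.
(1,2) = 11 − 2 = 9 completes the 11 across.
(2,1) = 3 − 2 = 1 completes the 3 down.
(2,2) = 3 − 1 = 2 completes the 3 across.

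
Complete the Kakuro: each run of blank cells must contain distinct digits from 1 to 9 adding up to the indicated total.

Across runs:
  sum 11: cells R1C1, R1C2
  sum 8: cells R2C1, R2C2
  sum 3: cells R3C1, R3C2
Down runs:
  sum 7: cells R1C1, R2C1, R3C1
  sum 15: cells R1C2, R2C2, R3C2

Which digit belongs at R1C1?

4

3 in 2 cells must be {1,2}; 7 in 3 cells must be {1,2,4}.
Nothing is forced directly, so branch on R1C1, whose candidates are 2 or 4. If R1C1 = 2: that forces R1C2 = 9, R2C1 = 1, after which R2C2 would have to be in {7} for the 8 across but in {1,2,4,5} for the 15 down — contradiction. So R1C1 = 4.
R1C2 = 11 − 4 = 7 completes the 11 across.
Given what's placed, R3C2 must be 2 to fit the 3 across and 15 down.
R2C2 = 15 − 9 = 6 completes the 15 down.
R3C1 = 3 − 2 = 1 completes the 3 across.
R2C1 = 8 − 6 = 2 completes the 8 across.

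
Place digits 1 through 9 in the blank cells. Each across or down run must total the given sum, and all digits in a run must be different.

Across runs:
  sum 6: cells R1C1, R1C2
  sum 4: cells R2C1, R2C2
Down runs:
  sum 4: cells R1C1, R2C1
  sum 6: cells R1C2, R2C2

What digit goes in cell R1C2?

5

4 in 2 cells must be {1,3}.
The 6 across and the 4 down share only 1, so R1C1 = 1.
R1C2 = 6 − 1 = 5 completes the 6 across.
R2C1 = 4 − 1 = 3 completes the 4 down.
R2C2 = 4 − 3 = 1 completes the 4 across.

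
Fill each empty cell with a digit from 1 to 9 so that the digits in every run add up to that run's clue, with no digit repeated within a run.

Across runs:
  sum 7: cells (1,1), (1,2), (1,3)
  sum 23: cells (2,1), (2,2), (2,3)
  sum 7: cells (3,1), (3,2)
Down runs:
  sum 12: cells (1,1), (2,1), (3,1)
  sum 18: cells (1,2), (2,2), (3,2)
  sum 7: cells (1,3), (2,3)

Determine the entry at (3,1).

7 in 3 cells must be {1,2,4}; 23 in 3 cells must be {6,8,9}.
Only 6 fits (2,3) under both its across sum 23 and down sum 7.
(1,3) = 7 − 6 = 1 completes the 7 down.
Nothing is forced directly, so branch on (2,1), whose candidates are 8 or 9. If (2,1) = 8: then (1,1) would have to be in {2,4} for the 7 across but in {1,3} for the 12 down — contradiction. So (2,1) = 9.
(1,1) = 2: the only remaining digit allowed by both the 7 across and the 12 down.
(1,2) = 7 − 3 = 4 completes the 7 across.
(2,2) = 23 − 15 = 8 completes the 23 across.
(3,1) = 12 − 11 = 1 completes the 12 down.

1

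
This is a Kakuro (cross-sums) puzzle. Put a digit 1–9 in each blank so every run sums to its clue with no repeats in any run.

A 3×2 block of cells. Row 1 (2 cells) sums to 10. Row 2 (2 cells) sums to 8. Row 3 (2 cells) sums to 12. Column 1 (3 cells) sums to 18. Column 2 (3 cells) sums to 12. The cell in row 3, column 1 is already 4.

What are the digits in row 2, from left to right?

5, 3

(3,2) = 12 − 4 = 8 completes the 12 across.
No cell is forced outright now. (1,2) can only be 1 or 3 (the digits allowed by both its 10 across and its 12 down). If (1,2) = 3: then (1,1) would have to be in {7} for the 10 across but in {5,6,8,9} for the 18 down — contradiction. So (1,2) = 1.
(1,1) = 10 − 1 = 9 completes the 10 across.
(2,1) = 18 − 13 = 5 completes the 18 down.
(2,2) = 8 − 5 = 3 completes the 8 across.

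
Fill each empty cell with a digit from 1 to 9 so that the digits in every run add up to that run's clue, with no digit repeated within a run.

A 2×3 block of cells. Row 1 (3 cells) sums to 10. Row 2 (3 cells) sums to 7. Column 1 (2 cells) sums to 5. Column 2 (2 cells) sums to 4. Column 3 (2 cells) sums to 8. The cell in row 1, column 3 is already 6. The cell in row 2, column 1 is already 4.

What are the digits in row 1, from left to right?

7 in 3 cells must be {1,2,4}; 4 in 2 cells must be {1,3}.
(1,1) = 5 − 4 = 1 completes the 5 down.
(1,2) = 10 − 7 = 3 completes the 10 across.
(2,2) = 4 − 3 = 1 completes the 4 down.
(2,3) = 7 − 5 = 2 completes the 7 across.

1, 3, 6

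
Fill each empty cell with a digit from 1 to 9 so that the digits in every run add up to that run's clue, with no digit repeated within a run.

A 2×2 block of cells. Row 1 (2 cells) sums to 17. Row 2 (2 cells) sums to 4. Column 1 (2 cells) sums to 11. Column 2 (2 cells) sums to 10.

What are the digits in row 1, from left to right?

8 9

17 in 2 cells must be {8,9}; 4 in 2 cells must be {1,3}.
The 4 across and the 11 down share only 3, so (2,1) = 3.
(2,2) = 4 − 3 = 1 completes the 4 across.
(1,1) = 11 − 3 = 8 completes the 11 down.
(1,2) = 17 − 8 = 9 completes the 17 across.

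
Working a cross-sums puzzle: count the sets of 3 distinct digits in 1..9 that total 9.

3

3 distinct digits from 1–9 sum between 6 and 24.
Enumerating: {1,2,6}, {1,3,5}, {2,3,4}.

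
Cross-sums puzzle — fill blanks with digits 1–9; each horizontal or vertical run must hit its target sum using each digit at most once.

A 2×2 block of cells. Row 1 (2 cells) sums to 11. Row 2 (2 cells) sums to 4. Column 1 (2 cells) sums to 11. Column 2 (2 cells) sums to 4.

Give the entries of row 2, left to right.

4 in 2 cells must be {1,3}.
The 11 across and the 4 down share only 3, so (1,2) = 3.
The 4 across and the 11 down share only 3, so (2,1) = 3.
(2,2) = 4 − 3 = 1 completes the 4 across.
(1,1) = 11 − 3 = 8 completes the 11 across.

3 1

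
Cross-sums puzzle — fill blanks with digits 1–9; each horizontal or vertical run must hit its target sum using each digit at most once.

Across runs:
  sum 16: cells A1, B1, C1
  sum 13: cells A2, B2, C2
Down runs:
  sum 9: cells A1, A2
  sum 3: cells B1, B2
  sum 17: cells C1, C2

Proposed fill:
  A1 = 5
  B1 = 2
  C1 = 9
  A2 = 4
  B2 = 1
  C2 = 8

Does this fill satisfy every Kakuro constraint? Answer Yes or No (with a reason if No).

Yes

Across: 5+2+9=16; 4+1+8=13. Down: 5+4=9; 2+1=3; 9+8=17. No digit repeats within any run.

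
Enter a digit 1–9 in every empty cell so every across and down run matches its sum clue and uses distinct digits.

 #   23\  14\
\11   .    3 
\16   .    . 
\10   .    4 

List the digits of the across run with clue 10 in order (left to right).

16 in 2 cells must be {7,9}; 23 in 3 cells must be {6,8,9}.
R1C1 = 11 − 3 = 8 completes the 11 across.
Given what's placed, R2C1 must be 9 to fit the 16 across and 23 down.
R2C2 = 16 − 9 = 7 completes the 16 across.
R3C1 = 10 − 4 = 6 completes the 10 across.

6 4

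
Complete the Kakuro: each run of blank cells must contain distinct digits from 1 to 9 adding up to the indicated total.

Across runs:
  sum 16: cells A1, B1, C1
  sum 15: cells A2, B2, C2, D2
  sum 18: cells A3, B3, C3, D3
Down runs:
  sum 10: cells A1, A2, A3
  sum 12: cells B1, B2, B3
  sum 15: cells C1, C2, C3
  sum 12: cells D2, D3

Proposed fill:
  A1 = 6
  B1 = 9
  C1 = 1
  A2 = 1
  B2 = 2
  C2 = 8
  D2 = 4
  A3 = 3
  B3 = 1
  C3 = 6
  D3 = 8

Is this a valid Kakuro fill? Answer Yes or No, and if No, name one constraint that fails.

Across: 6+9+1=16; 1+2+8+4=15; 3+1+6+8=18. Down: 6+1+3=10; 9+2+1=12; 1+8+6=15; 4+8=12. No digit repeats within any run.

Yes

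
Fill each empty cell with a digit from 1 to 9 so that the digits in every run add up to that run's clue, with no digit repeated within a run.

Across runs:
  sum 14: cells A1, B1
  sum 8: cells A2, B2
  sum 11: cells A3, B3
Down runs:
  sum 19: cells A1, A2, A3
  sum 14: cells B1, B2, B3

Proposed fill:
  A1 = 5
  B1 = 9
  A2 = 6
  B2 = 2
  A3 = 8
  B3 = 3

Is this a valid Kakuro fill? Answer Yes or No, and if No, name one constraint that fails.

Yes

Across: 5+9=14; 6+2=8; 8+3=11. Down: 5+6+8=19; 9+2+3=14. No digit repeats within any run.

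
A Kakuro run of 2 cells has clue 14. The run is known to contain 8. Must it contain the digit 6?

Yes

The only way to make 14 from 2 distinct digits under that restriction is {6,8}, which contains 6.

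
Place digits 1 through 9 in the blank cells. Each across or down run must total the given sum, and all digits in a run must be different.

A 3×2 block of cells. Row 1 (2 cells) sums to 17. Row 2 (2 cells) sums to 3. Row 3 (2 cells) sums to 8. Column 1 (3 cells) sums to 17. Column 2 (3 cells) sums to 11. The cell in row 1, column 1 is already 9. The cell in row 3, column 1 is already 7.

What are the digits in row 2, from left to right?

1 2

17 in 2 cells must be {8,9}; 3 in 2 cells must be {1,2}.
(1,2) = 17 − 9 = 8 completes the 17 across.
(2,1) = 17 − 16 = 1 completes the 17 down.
(2,2) = 3 − 1 = 2 completes the 3 across.
(3,2) = 8 − 7 = 1 completes the 8 across.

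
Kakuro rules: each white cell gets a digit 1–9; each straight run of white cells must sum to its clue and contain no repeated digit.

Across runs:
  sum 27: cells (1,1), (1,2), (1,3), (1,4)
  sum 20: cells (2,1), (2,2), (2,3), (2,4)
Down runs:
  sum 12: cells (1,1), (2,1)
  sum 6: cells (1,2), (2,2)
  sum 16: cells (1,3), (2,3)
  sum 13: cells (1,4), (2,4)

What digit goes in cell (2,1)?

16 in 2 cells must be {7,9}.
Nothing is forced directly, so branch on (1,2), whose candidates are 4 or 5. If (1,2) = 4: that forces (1,3) = 9, (2,2) = 2, (2,3) = 7, (1,1) = 8, (1,4) = 6, after which (2,1) would have to be in {3,5,6,8} for the 20 across but in {4} for the 12 down — contradiction. So (1,2) = 5.
(2,2) = 6 − 5 = 1 completes the 6 down.
Nothing is forced directly, so branch on (1,1), whose candidates are 7 or 9. If (1,1) = 7: that forces (1,3) = 9, (1,4) = 6, (2,1) = 5, after which (2,3) would have to be in {6,8} for the 20 across but in {7} for the 16 down — contradiction. So (1,1) = 9.
(1,3) = 7: the only remaining digit allowed by both the 27 across and the 16 down.
(1,4) = 27 − 21 = 6 completes the 27 across.
(2,1) = 12 − 9 = 3 completes the 12 down.

3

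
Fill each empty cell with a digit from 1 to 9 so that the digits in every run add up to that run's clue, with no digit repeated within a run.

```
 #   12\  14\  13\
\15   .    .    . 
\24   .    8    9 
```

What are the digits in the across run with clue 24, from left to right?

24 in 3 cells must be {7,8,9}.
R1C2 = 14 − 8 = 6 completes the 14 down.
R1C3 = 13 − 9 = 4 completes the 13 down.
R2C1 = 24 − 17 = 7 completes the 24 across.
R1C1 = 15 − 10 = 5 completes the 15 across.

7 8 9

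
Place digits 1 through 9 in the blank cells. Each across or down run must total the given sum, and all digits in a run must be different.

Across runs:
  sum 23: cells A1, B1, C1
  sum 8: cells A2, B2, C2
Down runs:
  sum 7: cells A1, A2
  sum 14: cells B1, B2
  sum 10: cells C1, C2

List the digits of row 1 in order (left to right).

6, 9, 8

23 in 3 cells must be {6,8,9}.
The 23 across and the 7 down share only 6, so A1 = 6.
A2 = 7 − 6 = 1 completes the 7 down.
Given what's placed, B2 must be 5 to fit the 8 across and 14 down.
C2 = 8 − 6 = 2 completes the 8 across.
B1 = 14 − 5 = 9 completes the 14 down.
C1 = 23 − 15 = 8 completes the 23 across.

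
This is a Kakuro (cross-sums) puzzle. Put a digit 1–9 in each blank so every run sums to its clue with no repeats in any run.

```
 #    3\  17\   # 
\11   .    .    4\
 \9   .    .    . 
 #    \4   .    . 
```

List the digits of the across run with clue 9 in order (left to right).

4 in 2 cells must be {1,3}; 3 in 2 cells must be {1,2}.
The 11 across and the 3 down share only 2, so R1C1 = 2.
R1C2 = 11 − 2 = 9 completes the 11 across.
R2C1 = 3 − 2 = 1 completes the 3 down.
R2C3 = 3: the only remaining digit allowed by both the 9 across and the 4 down.
R3C3 = 4 − 3 = 1 completes the 4 down.
R2C2 = 9 − 4 = 5 completes the 9 across.
R3C2 = 4 − 1 = 3 completes the 4 across.

1, 5, 3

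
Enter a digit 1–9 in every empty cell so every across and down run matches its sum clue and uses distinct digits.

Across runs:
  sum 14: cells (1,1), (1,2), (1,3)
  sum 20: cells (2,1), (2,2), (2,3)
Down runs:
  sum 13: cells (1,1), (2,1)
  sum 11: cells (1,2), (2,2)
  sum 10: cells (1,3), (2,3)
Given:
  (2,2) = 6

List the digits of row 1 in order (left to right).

8 5 1

(1,2) = 11 − 6 = 5 completes the 11 down.
Given what's placed, (2,3) must be 9 to fit the 20 across and 10 down.
(1,3) = 10 − 9 = 1 completes the 10 down.
(2,1) = 20 − 15 = 5 completes the 20 across.
(1,1) = 14 − 6 = 8 completes the 14 across.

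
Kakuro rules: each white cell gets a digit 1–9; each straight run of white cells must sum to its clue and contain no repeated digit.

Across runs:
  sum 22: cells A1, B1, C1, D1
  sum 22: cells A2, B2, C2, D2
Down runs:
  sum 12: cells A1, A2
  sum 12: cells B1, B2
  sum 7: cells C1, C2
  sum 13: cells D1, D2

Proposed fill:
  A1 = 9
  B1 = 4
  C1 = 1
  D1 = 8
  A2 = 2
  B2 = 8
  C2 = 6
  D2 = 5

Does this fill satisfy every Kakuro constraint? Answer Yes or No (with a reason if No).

No — the down run A1–A2 sums to 11, not 12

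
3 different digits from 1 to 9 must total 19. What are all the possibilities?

{2,8,9}; {3,7,9}; {4,6,9}; {4,7,8}; {5,6,8}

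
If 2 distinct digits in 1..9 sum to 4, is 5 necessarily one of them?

No

The only way to make 4 from 2 distinct digits is {1,3}, which does not contain 5.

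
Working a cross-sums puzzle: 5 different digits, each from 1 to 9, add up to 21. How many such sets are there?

8

5 distinct digits from 1–9 sum between 15 and 35.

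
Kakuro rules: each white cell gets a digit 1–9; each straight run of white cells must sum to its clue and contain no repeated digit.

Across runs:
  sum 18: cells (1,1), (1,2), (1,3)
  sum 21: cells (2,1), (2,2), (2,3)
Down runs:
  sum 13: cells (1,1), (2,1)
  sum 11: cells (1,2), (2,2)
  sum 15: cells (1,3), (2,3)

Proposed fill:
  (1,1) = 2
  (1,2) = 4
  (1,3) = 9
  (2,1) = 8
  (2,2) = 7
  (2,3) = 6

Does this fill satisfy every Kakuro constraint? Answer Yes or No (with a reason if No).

No — the down run (1,1)–(2,1) sums to 10, not 13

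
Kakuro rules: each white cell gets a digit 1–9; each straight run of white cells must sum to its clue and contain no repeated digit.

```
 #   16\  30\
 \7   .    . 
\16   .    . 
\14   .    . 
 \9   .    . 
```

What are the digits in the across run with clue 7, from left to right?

1 6

16 in 2 cells must be {7,9}; 30 in 4 cells must be {6,7,8,9}.
Only 6 fits R1C2 under both its across sum 7 and down sum 30.
R1C1 = 7 − 6 = 1 completes the 7 across.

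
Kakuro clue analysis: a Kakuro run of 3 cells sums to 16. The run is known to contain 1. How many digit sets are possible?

3 distinct digits from 1–9 sum between 6 and 24.
Keeping only sets containing 1.
Enumerating: {1,6,9}, {1,7,8}.

2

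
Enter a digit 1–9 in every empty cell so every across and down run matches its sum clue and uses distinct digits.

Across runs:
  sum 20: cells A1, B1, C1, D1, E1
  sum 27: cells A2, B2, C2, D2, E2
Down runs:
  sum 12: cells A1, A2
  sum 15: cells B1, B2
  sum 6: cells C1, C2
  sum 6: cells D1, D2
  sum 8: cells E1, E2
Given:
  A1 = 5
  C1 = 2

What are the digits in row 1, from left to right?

A2 = 12 − 5 = 7 completes the 12 down.
C2 = 6 − 2 = 4 completes the 6 down.
No cell is forced outright now. D1 can only be 1 or 4 (the digits allowed by both its 20 across and its 6 down). If D1 = 1: that forces E1 = 3, D2 = 5, after which E2 would have to be in {2,3,8,9} for the 27 across but in {5} for the 8 down — contradiction. So D1 = 4.
D2 = 6 − 4 = 2 completes the 6 down.
Nothing is forced directly, so branch on E2, whose candidates are 5 or 6. If E2 = 6: then E1 would have to be in {1,3,6,8} for the 20 across but in {2} for the 8 down — contradiction. So E2 = 5.
E1 = 8 − 5 = 3 completes the 8 down.
B2 = 27 − 18 = 9 completes the 27 across.
B1 = 20 − 14 = 6 completes the 20 across.

5 6 2 4 3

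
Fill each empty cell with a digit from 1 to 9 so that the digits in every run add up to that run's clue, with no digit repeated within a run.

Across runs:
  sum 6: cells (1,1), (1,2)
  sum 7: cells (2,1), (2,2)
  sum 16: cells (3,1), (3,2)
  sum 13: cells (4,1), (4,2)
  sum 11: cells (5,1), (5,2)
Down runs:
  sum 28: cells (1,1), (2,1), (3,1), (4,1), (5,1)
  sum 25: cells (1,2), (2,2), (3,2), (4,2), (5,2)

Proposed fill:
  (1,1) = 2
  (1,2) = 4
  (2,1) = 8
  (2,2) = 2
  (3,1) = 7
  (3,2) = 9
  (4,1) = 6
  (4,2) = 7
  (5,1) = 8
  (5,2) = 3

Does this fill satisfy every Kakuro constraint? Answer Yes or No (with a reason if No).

No — the down run (1,1)–(5,1) sums to 31, not 28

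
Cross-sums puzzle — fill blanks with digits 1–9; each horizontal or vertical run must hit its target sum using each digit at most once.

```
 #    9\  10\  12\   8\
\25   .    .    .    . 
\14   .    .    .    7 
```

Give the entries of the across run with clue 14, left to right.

2 1 4 7

R1C4 = 8 − 7 = 1 completes the 8 down.
Given what's placed, R2C3 must be 4 to fit the 14 across and 12 down.
R1C3 = 12 − 4 = 8 completes the 12 down.
R1C1 = 7: the only remaining digit allowed by both the 25 across and the 9 down.
R1C2 = 25 − 16 = 9 completes the 25 across.
R2C1 = 9 − 7 = 2 completes the 9 down.
R2C2 = 14 − 13 = 1 completes the 14 across.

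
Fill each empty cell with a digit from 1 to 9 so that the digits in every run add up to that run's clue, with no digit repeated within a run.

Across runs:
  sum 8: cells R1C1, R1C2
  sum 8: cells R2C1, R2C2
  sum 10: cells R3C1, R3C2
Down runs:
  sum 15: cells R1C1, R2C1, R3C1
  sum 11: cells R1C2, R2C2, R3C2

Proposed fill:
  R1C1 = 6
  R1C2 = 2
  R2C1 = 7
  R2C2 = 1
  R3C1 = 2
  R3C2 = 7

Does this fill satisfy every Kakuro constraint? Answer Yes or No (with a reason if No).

No — the across run R3C1–R3C2 sums to 9, not 10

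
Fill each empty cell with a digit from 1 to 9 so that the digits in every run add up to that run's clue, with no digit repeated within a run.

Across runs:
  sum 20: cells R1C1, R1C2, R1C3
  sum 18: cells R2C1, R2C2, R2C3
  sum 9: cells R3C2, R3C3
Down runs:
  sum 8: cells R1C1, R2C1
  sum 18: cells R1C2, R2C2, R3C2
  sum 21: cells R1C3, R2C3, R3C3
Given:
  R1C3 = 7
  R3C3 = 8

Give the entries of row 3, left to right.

1 8

R1C1 = 5: the only remaining digit allowed by both the 20 across and the 8 down.
R1C2 = 20 − 12 = 8 completes the 20 across.
R2C1 = 8 − 5 = 3 completes the 8 down.
R2C3 = 21 − 15 = 6 completes the 21 down.
R3C2 = 9 − 8 = 1 completes the 9 across.
R2C2 = 18 − 9 = 9 completes the 18 across.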